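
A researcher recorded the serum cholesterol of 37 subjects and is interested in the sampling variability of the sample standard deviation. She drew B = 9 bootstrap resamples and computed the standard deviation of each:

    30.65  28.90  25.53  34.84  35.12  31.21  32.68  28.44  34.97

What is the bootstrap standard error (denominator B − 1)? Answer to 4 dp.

Bootstrap SE is the standard deviation of the 9 replicate standard deviations.
Mean of replicates: (30.65 + 28.90 + 25.53 + 34.84 + 35.12 + 31.21 + 32.68 + 28.44 + 34.97) / 9 = 282.34000 / 9 = 31.37111
Sum of squared deviations: (−0.72111)² + (−2.47111)² + (−5.84111)² + (+3.46889)² + (+3.74889)² + (−0.16111)² + (+1.30889)² + (−2.93111)² + (+3.59889)² = 90.11489
Variance = 90.11489 / 8 = 11.26436
SE* = √11.26436

SE* = 3.3562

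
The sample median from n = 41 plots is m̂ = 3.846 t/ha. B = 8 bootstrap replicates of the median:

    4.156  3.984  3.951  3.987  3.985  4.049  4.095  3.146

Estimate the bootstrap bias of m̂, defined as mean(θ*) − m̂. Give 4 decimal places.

bias = +0.0731

mean(θ*) = (4.156 + 3.984 + 3.951 + 3.987 + 3.985 + 4.049 + 4.095 + 3.146) / 8 = 3.91913
bias = 3.91913 − 3.846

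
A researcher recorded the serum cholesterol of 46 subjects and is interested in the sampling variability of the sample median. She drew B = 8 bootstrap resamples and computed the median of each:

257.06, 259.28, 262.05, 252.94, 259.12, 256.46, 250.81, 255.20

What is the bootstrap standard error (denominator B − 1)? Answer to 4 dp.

SE* = 3.6321

Bootstrap SE is the standard deviation of the 8 replicate medians.
Mean of replicates: (257.06 + 259.28 + 262.05 + 252.94 + 259.12 + 256.46 + 250.81 + 255.20) / 8 = 2052.92000 / 8 = 256.61500
Sum of squared deviations: (+0.44500)² + (+2.66500)² + (+5.43500)² + (−3.67500)² + (+2.50500)² + (−0.15500)² + (−5.80500)² + (−1.41500)² = 92.34440
Variance = 92.34440 / 7 = 13.19206
SE* = √13.19206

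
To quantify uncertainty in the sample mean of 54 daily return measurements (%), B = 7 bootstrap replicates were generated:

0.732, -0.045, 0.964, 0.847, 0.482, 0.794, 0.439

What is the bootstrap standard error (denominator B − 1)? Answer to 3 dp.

Bootstrap SE is the standard deviation of the 7 replicate means.
Mean of replicates: (0.732 + (-0.045) + 0.964 + 0.847 + 0.482 + 0.794 + 0.439) / 7 = 4.2130 / 7 = 0.6019
Sum of squared deviations: (+0.1301)² + (−0.6469)² + (+0.3621)² + (+0.2451)² + (−0.1199)² + (+0.1921)² + (−0.1629)² = 0.7044
Variance = 0.7044 / 6 = 0.1174
SE* = √0.1174

SE* = 0.343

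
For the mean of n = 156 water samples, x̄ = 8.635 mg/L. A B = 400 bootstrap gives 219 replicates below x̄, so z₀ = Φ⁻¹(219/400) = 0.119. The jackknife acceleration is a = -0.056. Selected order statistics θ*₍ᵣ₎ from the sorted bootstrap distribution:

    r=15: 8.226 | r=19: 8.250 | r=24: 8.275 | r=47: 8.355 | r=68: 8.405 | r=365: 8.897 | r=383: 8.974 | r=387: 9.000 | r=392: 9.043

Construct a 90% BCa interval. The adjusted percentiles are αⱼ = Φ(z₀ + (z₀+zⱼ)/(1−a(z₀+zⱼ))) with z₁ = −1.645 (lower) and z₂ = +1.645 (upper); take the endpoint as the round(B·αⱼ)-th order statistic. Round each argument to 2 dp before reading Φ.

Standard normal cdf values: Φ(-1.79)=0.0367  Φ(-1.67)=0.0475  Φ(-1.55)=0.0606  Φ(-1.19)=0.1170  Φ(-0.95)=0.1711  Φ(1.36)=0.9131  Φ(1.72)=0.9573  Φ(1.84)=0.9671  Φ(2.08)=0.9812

Lower: z₀ + z₁ = 0.119 + (-1.645) = -1.526; 1 − a(z₀+z₁) = 1 − (-0.056)(-1.526) = 0.9145; argument = 0.119 + (-1.526)/0.9145 = -1.5496 → -1.55.
α₁ = Φ(-1.55) = 0.0606; rank = round(400 × 0.0606) = 24; θ*₍24₎ = 8.275.
Upper: z₀ + z₂ = 1.764; 1 − a(z₀+z₂) = 1.0988; argument = 1.7244 → 1.72; α₂ = 0.9573; rank = 383; θ*₍383₎ = 8.974.

(8.275, 8.974)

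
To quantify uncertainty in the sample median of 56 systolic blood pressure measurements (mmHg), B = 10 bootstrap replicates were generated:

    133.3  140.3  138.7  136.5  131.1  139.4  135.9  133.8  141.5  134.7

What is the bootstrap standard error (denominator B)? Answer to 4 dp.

SE* = 3.2090

Bootstrap SE is the standard deviation of the 10 replicate medians.
Mean of replicates: (133.3 + 140.3 + 138.7 + 136.5 + 131.1 + 139.4 + 135.9 + 133.8 + 141.5 + 134.7) / 10 = 1365.20000 / 10 = 136.52000
Sum of squared deviations: (−3.22000)² + (+3.78000)² + (+2.18000)² + (−0.02000)² + (−5.42000)² + (+2.88000)² + (−0.62000)² + (−2.72000)² + (+4.98000)² + (−1.82000)² = 102.97600
Variance = 102.97600 / 10 = 10.29760
SE* = √10.29760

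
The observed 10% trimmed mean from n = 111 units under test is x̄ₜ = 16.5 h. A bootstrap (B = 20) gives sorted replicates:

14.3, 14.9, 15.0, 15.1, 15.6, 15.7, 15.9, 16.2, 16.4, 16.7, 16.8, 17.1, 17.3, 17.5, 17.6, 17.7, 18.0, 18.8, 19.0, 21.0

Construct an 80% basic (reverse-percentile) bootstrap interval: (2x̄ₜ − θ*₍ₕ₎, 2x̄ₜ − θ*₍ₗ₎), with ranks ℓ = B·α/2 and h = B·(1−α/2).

(14.2, 18.1)

Percentile endpoints at ranks 2 and 18: θ*₍2₎ = 14.9, θ*₍18₎ = 18.8.
Basic interval reflects these around x̄ₜ:
  lower = 2 × 16.5 − 18.8 = 14.2
  upper = 2 × 16.5 − 14.9 = 18.1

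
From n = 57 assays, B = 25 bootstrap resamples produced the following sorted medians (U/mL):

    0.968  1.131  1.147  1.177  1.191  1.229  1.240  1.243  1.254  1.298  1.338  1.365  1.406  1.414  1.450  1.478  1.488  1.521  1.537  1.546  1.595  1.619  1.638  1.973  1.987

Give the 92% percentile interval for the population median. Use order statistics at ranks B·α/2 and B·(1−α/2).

(0.968, 1.973)

α = 0.08; lower rank = 25 × 0.040 = 1; upper rank = 25 × 0.960 = 24.
The 1st smallest replicate is 0.968; the 24th is 1.973.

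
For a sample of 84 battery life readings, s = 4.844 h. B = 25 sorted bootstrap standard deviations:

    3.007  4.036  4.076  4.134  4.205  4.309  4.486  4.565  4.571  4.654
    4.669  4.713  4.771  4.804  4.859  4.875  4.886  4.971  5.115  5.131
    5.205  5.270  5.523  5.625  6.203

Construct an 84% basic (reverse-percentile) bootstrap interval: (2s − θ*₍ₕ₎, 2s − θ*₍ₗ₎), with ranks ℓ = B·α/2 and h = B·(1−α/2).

Percentile endpoints at ranks 2 and 23: θ*₍2₎ = 4.036, θ*₍23₎ = 5.523.
Basic interval reflects these around s:
  lower = 2 × 4.844 − 5.523 = 4.165
  upper = 2 × 4.844 − 4.036 = 5.652

(4.165, 5.652)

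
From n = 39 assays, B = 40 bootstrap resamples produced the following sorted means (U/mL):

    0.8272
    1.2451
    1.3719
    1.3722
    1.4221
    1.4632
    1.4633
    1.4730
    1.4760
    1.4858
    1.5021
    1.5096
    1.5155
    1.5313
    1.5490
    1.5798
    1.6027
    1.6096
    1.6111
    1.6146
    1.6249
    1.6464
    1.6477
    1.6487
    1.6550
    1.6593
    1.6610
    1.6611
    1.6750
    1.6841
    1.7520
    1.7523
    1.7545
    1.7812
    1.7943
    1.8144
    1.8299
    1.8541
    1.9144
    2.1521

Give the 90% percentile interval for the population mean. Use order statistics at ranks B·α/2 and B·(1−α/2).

α = 0.10; lower rank = 40 × 0.050 = 2; upper rank = 40 × 0.950 = 38.
The 2nd smallest replicate is 1.2451; the 38th is 1.8541.

(1.2451, 1.8541)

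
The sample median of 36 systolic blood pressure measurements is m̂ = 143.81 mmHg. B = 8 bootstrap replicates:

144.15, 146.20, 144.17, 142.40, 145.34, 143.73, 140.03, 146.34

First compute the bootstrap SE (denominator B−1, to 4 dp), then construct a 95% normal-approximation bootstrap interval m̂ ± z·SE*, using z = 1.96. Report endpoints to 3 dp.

Mean of replicates = 144.0450; sum of squared deviations = 30.5402; SE* = √(30.5402/7) = 2.0888
Margin = 1.96 × 2.0888 = 4.0940
Interval: 143.81 ± 4.0940

(139.716, 147.904)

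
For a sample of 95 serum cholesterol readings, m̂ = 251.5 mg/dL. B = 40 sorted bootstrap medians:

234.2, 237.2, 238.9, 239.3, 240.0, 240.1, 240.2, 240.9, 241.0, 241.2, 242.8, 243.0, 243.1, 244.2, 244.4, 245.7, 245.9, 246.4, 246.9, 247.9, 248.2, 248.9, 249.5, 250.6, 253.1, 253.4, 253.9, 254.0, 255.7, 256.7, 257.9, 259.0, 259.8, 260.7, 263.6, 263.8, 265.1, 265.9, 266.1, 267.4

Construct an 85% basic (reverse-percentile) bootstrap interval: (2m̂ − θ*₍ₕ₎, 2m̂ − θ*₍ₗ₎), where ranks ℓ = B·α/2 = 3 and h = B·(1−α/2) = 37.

(237.9, 264.1)

Percentile endpoints at ranks 3 and 37: θ*₍3₎ = 238.9, θ*₍37₎ = 265.1.
Basic interval reflects these around m̂:
  lower = 2 × 251.5 − 265.1 = 237.9
  upper = 2 × 251.5 − 238.9 = 264.1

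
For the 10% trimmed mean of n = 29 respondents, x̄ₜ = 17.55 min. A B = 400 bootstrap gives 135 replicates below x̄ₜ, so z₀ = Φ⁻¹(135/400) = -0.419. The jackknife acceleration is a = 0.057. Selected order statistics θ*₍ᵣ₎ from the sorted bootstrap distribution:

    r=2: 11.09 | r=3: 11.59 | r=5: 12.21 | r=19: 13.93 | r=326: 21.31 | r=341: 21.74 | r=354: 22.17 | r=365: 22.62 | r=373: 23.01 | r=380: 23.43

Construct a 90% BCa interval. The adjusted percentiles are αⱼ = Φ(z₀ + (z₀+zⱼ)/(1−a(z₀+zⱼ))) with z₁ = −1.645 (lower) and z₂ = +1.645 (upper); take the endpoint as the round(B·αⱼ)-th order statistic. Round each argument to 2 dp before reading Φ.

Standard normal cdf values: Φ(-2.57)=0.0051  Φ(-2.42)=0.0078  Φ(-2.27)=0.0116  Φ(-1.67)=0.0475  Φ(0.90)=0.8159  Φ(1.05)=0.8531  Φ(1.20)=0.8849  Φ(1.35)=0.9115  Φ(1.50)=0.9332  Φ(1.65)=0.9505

(12.21, 21.31)

Lower: z₀ + z₁ = -0.419 + (-1.645) = -2.064; 1 − a(z₀+z₁) = 1 − (0.057)(-2.064) = 1.1176; argument = -0.419 + (-2.064)/1.1176 = -2.2657 → -2.27.
α₁ = Φ(-2.27) = 0.0116; rank = round(400 × 0.0116) = 5; θ*₍5₎ = 12.21.
Upper: z₀ + z₂ = 1.226; 1 − a(z₀+z₂) = 0.9301; argument = 0.8991 → 0.90; α₂ = 0.8159; rank = 326; θ*₍326₎ = 21.31.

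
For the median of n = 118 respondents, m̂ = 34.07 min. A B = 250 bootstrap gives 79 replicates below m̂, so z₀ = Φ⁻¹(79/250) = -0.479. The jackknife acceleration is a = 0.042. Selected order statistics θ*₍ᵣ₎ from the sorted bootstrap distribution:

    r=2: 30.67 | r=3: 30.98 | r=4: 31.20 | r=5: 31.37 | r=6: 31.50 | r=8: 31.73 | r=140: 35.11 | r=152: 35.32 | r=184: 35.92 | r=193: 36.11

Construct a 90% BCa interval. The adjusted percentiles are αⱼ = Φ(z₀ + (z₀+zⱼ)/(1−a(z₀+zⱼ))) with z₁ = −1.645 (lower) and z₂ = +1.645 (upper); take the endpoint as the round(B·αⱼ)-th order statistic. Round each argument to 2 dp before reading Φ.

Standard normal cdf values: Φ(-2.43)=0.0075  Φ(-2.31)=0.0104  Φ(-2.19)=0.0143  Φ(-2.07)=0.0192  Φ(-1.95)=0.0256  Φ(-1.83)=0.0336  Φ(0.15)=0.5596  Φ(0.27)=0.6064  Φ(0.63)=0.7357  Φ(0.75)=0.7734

Lower: z₀ + z₁ = -0.479 + (-1.645) = -2.124; 1 − a(z₀+z₁) = 1 − (0.042)(-2.124) = 1.0892; argument = -0.479 + (-2.124)/1.0892 = -2.4290 → -2.43.
α₁ = Φ(-2.43) = 0.0075; rank = round(250 × 0.0075) = 2; θ*₍2₎ = 30.67.
Upper: z₀ + z₂ = 1.166; 1 − a(z₀+z₂) = 0.9510; argument = 0.7470 → 0.75; α₂ = 0.7734; rank = 193; θ*₍193₎ = 36.11.

(30.67, 36.11)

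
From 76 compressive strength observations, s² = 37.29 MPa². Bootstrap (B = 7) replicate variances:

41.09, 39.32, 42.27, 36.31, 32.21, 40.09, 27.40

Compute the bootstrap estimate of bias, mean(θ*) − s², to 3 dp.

bias = −0.334

mean(θ*) = (41.09 + 39.32 + 42.27 + 36.31 + 32.21 + 40.09 + 27.40) / 7 = 36.9557
bias = 36.9557 − 37.29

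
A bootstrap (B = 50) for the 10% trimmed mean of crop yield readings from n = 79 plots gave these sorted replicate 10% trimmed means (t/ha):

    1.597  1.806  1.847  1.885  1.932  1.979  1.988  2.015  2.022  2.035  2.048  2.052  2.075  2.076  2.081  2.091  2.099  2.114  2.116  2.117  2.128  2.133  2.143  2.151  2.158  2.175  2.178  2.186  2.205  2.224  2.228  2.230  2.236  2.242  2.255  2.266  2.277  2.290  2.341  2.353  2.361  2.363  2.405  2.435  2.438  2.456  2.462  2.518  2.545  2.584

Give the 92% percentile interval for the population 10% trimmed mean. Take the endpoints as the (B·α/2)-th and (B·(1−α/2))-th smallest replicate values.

(1.806, 2.518)

α = 0.08; lower rank = 50 × 0.040 = 2; upper rank = 50 × 0.960 = 48.
The 2nd smallest replicate is 1.806; the 48th is 2.518.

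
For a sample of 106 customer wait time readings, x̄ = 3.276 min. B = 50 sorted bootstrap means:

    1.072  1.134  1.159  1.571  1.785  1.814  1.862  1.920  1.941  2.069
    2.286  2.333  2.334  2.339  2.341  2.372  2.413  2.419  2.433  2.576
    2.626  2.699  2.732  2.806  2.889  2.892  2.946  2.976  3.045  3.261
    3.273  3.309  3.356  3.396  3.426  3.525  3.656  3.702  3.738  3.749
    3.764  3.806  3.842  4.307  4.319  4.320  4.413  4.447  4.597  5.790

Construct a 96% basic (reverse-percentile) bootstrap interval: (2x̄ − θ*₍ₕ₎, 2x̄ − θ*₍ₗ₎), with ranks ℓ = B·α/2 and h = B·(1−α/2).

Percentile endpoints at ranks 1 and 49: θ*₍1₎ = 1.072, θ*₍49₎ = 4.597.
Basic interval reflects these around x̄:
  lower = 2 × 3.276 − 4.597 = 1.955
  upper = 2 × 3.276 − 1.072 = 5.480

(1.955, 5.480)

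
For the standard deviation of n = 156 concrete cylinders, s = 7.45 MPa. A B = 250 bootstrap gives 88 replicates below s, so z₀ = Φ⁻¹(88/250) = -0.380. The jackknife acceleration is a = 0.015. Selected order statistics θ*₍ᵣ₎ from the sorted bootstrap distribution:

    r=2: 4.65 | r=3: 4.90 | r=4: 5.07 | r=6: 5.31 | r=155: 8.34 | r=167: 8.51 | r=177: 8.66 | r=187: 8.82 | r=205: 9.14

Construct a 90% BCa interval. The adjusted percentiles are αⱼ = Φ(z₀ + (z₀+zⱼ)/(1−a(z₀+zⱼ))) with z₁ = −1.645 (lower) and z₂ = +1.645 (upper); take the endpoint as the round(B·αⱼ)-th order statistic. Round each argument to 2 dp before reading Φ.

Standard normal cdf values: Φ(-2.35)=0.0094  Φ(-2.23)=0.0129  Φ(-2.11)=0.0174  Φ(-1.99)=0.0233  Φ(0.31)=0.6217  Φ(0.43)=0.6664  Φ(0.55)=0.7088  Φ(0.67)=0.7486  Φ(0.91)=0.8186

(4.65, 9.14)

Lower: z₀ + z₁ = -0.380 + (-1.645) = -2.025; 1 − a(z₀+z₁) = 1 − (0.015)(-2.025) = 1.0304; argument = -0.380 + (-2.025)/1.0304 = -2.3453 → -2.35.
α₁ = Φ(-2.35) = 0.0094; rank = round(250 × 0.0094) = 2; θ*₍2₎ = 4.65.
Upper: z₀ + z₂ = 1.265; 1 − a(z₀+z₂) = 0.9810; argument = 0.9095 → 0.91; α₂ = 0.8186; rank = 205; θ*₍205₎ = 9.14.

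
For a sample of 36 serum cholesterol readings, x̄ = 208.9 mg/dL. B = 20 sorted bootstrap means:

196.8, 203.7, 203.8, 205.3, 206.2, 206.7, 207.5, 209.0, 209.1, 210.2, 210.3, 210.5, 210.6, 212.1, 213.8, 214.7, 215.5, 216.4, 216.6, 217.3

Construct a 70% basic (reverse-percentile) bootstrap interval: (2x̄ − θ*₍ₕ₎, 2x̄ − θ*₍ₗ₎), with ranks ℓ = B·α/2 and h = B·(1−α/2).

(202.3, 214.0)

Percentile endpoints at ranks 3 and 17: θ*₍3₎ = 203.8, θ*₍17₎ = 215.5.
Basic interval reflects these around x̄:
  lower = 2 × 208.9 − 215.5 = 202.3
  upper = 2 × 208.9 − 203.8 = 214.0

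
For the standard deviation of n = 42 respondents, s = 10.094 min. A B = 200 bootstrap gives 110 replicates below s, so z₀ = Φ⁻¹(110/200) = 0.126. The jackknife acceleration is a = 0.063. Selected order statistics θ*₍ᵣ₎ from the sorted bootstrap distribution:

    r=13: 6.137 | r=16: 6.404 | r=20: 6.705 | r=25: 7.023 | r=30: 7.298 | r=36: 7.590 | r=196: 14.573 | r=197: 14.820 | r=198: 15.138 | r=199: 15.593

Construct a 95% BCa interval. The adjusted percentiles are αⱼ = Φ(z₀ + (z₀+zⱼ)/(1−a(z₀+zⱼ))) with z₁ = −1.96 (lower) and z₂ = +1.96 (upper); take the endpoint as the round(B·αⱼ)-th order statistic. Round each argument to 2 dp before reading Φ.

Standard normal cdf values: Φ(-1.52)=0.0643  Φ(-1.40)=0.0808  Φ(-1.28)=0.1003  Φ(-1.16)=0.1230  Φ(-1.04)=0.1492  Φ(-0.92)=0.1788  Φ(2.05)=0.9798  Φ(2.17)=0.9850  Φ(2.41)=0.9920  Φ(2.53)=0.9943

(6.137, 15.593)

Lower: z₀ + z₁ = 0.126 + (-1.960) = -1.834; 1 − a(z₀+z₁) = 1 − (0.063)(-1.834) = 1.1155; argument = 0.126 + (-1.834)/1.1155 = -1.5180 → -1.52.
α₁ = Φ(-1.52) = 0.0643; rank = round(200 × 0.0643) = 13; θ*₍13₎ = 6.137.
Upper: z₀ + z₂ = 2.086; 1 − a(z₀+z₂) = 0.8686; argument = 2.5276 → 2.53; α₂ = 0.9943; rank = 199; θ*₍199₎ = 15.593.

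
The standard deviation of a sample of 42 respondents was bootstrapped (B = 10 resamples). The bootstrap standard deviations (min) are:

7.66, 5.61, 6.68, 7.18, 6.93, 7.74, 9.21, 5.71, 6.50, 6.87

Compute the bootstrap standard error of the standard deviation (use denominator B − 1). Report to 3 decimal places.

SE* = 1.047

Bootstrap SE is the standard deviation of the 10 replicate standard deviations.
Mean of replicates: (7.66 + 5.61 + 6.68 + 7.18 + 6.93 + 7.74 + 9.21 + 5.71 + 6.50 + 6.87) / 10 = 70.0900 / 10 = 7.0090
Sum of squared deviations: (+0.6510)² + (−1.3990)² + (−0.3290)² + (+0.1710)² + (−0.0790)² + (+0.7310)² + (+2.2010)² + (−1.2990)² + (−0.5090)² + (−0.1390)² = 9.8693
Variance = 9.8693 / 9 = 1.0966
SE* = √1.0966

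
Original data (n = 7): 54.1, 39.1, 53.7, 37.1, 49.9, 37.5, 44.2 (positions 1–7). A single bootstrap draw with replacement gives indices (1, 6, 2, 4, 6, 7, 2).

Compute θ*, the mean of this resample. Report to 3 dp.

Resample values: 54.1, 37.5, 39.1, 37.1, 37.5, 44.2, 39.1.
Mean = (54.1 + 37.5 + 39.1 + 37.1 + 37.5 + 44.2 + 39.1) / 7 = 288.60 / 7 = 41.229

θ* = 41.229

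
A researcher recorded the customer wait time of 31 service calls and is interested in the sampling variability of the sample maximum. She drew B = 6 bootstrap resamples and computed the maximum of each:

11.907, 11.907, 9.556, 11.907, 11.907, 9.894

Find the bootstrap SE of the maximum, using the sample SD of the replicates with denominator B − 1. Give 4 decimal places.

SE* = 1.1318

Bootstrap SE is the standard deviation of the 6 replicate maximums.
Mean of replicates: (11.907 + 11.907 + 9.556 + 11.907 + 11.907 + 9.894) / 6 = 67.07800 / 6 = 11.17967
Sum of squared deviations: (+0.72733)² + (+0.72733)² + (−1.62367)² + (+0.72733)² + (+0.72733)² + (−1.28567)² = 6.40529
Variance = 6.40529 / 5 = 1.28106
SE* = √1.28106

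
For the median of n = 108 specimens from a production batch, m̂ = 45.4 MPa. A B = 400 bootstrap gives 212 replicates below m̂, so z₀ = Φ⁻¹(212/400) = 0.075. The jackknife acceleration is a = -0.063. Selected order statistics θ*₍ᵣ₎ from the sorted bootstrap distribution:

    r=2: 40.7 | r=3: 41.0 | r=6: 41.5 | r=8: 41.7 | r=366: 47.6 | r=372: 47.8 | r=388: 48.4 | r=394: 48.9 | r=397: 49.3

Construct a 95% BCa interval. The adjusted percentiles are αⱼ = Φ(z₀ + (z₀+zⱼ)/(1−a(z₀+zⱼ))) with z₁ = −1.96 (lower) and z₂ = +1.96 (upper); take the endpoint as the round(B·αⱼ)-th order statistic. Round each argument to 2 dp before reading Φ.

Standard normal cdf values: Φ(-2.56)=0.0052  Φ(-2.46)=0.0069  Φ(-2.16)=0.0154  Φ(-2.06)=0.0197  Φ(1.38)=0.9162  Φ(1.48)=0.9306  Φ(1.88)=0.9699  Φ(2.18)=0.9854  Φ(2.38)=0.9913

Lower: z₀ + z₁ = 0.075 + (-1.960) = -1.885; 1 − a(z₀+z₁) = 1 − (-0.063)(-1.885) = 0.8812; argument = 0.075 + (-1.885)/0.8812 = -2.0640 → -2.06.
α₁ = Φ(-2.06) = 0.0197; rank = round(400 × 0.0197) = 8; θ*₍8₎ = 41.7.
Upper: z₀ + z₂ = 2.035; 1 − a(z₀+z₂) = 1.1282; argument = 1.8788 → 1.88; α₂ = 0.9699; rank = 388; θ*₍388₎ = 48.4.

(41.7, 48.4)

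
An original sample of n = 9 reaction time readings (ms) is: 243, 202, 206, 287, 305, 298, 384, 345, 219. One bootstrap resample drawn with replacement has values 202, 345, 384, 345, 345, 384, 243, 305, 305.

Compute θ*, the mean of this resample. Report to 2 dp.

Mean = (202 + 345 + 384 + 345 + 345 + 384 + 243 + 305 + 305) / 9 = 2858.0 / 9 = 317.56

θ* = 317.56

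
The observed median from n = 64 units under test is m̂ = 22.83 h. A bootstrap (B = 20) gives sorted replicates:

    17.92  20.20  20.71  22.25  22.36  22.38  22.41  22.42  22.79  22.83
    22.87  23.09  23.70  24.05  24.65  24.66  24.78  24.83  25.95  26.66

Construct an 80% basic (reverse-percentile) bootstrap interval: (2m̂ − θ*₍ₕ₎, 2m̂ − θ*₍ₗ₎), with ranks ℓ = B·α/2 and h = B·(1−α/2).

(20.83, 25.46)

Percentile endpoints at ranks 2 and 18: θ*₍2₎ = 20.20, θ*₍18₎ = 24.83.
Basic interval reflects these around m̂:
  lower = 2 × 22.83 − 24.83 = 20.83
  upper = 2 × 22.83 − 20.20 = 25.46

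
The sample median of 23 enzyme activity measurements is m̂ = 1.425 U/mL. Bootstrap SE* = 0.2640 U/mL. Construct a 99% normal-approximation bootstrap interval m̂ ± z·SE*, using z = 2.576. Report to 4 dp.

Margin = 2.576 × 0.2640 = 0.68006
Interval: 1.425 ± 0.68006

(0.7449, 2.1051)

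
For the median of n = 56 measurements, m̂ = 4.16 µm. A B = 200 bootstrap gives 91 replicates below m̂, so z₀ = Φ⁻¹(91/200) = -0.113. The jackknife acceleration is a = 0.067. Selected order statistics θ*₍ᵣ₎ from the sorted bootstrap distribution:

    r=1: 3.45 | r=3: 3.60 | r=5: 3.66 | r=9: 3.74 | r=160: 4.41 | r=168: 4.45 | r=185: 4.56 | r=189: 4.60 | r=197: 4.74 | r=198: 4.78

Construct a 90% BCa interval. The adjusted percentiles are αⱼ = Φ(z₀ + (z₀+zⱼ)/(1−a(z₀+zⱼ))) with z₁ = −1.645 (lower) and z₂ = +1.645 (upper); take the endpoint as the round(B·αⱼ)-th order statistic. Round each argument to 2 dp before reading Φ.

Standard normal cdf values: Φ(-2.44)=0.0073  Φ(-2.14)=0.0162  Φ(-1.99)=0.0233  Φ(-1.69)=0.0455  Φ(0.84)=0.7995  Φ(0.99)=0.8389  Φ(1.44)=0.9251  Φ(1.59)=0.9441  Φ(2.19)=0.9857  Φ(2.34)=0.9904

Lower: z₀ + z₁ = -0.113 + (-1.645) = -1.758; 1 − a(z₀+z₁) = 1 − (0.067)(-1.758) = 1.1178; argument = -0.113 + (-1.758)/1.1178 = -1.6858 → -1.69.
α₁ = Φ(-1.69) = 0.0455; rank = round(200 × 0.0455) = 9; θ*₍9₎ = 3.74.
Upper: z₀ + z₂ = 1.532; 1 − a(z₀+z₂) = 0.8974; argument = 1.5942 → 1.59; α₂ = 0.9441; rank = 189; θ*₍189₎ = 4.60.

(3.74, 4.60)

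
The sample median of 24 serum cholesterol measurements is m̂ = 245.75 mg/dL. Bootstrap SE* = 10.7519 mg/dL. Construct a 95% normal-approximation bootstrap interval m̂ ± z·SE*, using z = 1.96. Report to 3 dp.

(224.676, 266.824)

Margin = 1.96 × 10.7519 = 21.0737
Interval: 245.75 ± 21.0737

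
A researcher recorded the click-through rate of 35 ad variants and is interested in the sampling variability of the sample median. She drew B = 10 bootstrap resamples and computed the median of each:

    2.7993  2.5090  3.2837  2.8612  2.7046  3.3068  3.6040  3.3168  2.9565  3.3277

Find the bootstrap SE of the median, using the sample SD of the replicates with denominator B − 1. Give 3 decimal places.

SE* = 0.348

Bootstrap SE is the standard deviation of the 10 replicate medians.
Mean of replicates: (2.7993 + 2.5090 + 3.2837 + 2.8612 + 2.7046 + 3.3068 + 3.6040 + 3.3168 + 2.9565 + 3.3277) / 10 = 30.66960 / 10 = 3.06696
Sum of squared deviations: (−0.26766)² + (−0.55796)² + (+0.21674)² + (−0.20576)² + (−0.36236)² + (+0.23984)² + (+0.53704)² + (+0.24984)² + (−0.11046)² + (+0.26074)² = 1.09212
Variance = 1.09212 / 9 = 0.12135
SE* = √0.12135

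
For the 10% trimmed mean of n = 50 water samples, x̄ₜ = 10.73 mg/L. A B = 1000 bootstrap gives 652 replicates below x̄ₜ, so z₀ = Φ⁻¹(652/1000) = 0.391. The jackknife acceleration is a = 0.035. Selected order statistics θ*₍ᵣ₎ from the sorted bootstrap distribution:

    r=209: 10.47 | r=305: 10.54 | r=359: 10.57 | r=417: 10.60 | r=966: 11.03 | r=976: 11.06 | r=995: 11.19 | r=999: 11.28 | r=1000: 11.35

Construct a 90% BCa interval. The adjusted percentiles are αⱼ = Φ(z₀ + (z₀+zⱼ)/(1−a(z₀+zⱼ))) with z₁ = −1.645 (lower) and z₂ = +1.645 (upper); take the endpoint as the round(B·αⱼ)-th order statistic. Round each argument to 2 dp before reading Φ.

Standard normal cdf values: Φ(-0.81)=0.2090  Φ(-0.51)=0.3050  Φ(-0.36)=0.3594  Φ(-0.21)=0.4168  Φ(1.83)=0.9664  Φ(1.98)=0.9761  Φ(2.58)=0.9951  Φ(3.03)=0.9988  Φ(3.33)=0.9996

Lower: z₀ + z₁ = 0.391 + (-1.645) = -1.254; 1 − a(z₀+z₁) = 1 − (0.035)(-1.254) = 1.0439; argument = 0.391 + (-1.254)/1.0439 = -0.8103 → -0.81.
α₁ = Φ(-0.81) = 0.2090; rank = round(1000 × 0.2090) = 209; θ*₍209₎ = 10.47.
Upper: z₀ + z₂ = 2.036; 1 − a(z₀+z₂) = 0.9287; argument = 2.5832 → 2.58; α₂ = 0.9951; rank = 995; θ*₍995₎ = 11.19.

(10.47, 11.19)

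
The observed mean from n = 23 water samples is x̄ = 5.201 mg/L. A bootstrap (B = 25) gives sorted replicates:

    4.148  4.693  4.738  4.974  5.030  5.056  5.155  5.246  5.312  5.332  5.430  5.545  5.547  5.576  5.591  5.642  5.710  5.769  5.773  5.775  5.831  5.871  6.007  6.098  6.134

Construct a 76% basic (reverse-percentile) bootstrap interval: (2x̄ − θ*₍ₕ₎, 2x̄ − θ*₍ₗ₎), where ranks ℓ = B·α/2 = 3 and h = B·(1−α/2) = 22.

Percentile endpoints at ranks 3 and 22: θ*₍3₎ = 4.738, θ*₍22₎ = 5.871.
Basic interval reflects these around x̄:
  lower = 2 × 5.201 − 5.871 = 4.531
  upper = 2 × 5.201 − 4.738 = 5.664

(4.531, 5.664)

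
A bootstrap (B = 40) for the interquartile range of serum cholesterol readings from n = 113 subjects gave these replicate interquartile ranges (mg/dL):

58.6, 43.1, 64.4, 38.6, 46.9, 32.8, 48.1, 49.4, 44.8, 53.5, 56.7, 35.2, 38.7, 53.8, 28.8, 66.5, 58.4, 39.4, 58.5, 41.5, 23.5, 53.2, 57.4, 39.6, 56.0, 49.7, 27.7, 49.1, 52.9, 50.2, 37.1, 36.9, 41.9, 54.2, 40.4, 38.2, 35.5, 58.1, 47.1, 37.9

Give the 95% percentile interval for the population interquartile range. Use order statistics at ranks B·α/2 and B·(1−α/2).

(23.5, 64.4)

Sorted replicates: 23.5, 27.7, 28.8, 32.8, 35.2, 35.5, 36.9, 37.1, 37.9, 38.2, 38.6, 38.7, 39.4, 39.6, 40.4, 41.5, 41.9, 43.1, 44.8, 46.9, 47.1, 48.1, 49.1, 49.4, 49.7, 50.2, 52.9, 53.2, 53.5, 53.8, 54.2, 56.0, 56.7, 57.4, 58.1, 58.4, 58.5, 58.6, 64.4, 66.5
α = 0.05; lower rank = 40 × 0.025 = 1; upper rank = 40 × 0.975 = 39.
The 1st smallest replicate is 23.5; the 39th is 64.4.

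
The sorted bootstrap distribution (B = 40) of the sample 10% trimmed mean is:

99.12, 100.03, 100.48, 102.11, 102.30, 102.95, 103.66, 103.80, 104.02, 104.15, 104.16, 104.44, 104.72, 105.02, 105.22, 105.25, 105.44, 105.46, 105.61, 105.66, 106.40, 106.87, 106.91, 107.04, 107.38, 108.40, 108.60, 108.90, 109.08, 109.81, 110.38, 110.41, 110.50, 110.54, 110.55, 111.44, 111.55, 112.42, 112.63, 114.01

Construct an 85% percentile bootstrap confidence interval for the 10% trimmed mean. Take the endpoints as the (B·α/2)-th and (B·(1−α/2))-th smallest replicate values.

α = 0.15; lower rank = 40 × 0.075 = 3; upper rank = 40 × 0.925 = 37.
The 3rd smallest replicate is 100.48; the 37th is 111.55.

(100.48, 111.55)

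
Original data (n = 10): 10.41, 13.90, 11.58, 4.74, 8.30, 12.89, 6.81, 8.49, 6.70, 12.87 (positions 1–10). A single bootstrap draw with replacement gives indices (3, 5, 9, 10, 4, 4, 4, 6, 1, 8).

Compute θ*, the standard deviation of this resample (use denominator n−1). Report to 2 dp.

θ* = 3.29

Resample values: 11.58, 8.30, 6.70, 12.87, 4.74, 4.74, 4.74, 12.89, 10.41, 8.49.
Mean = 8.5460; sum of squared deviations = 97.1752
s² = 97.1752 / 9 = 10.7972
s = √10.7972 = 3.29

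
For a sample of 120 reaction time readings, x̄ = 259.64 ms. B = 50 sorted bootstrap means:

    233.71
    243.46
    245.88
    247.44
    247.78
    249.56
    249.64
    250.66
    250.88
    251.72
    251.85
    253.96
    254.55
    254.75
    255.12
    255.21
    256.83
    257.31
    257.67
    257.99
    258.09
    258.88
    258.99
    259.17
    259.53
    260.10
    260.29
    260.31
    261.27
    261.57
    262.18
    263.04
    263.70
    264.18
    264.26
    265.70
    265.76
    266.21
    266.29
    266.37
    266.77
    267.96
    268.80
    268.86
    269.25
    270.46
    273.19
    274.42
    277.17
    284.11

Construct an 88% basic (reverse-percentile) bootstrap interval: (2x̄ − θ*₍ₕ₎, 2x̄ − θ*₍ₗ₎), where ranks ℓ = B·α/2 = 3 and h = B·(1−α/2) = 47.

Percentile endpoints at ranks 3 and 47: θ*₍3₎ = 245.88, θ*₍47₎ = 273.19.
Basic interval reflects these around x̄:
  lower = 2 × 259.64 − 273.19 = 246.09
  upper = 2 × 259.64 − 245.88 = 273.40

(246.09, 273.40)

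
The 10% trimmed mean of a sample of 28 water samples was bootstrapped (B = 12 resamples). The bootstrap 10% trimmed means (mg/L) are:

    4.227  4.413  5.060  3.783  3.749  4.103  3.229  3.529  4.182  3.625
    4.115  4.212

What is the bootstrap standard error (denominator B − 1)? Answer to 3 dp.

Bootstrap SE is the standard deviation of the 12 replicate 10% trimmed means.
Mean of replicates: (4.227 + 4.413 + 5.060 + 3.783 + 3.749 + 4.103 + 3.229 + 3.529 + 4.182 + 3.625 + 4.115 + 4.212) / 12 = 48.2270 / 12 = 4.0189
Sum of squared deviations: (+0.2081)² + (+0.3941)² + (+1.0411)² + (−0.2359)² + (−0.2699)² + (+0.0841)² + (−0.7899)² + (−0.4899)² + (+0.1631)² + (−0.3939)² + (+0.0961)² + (+0.1931)² = 2.5103
Variance = 2.5103 / 11 = 0.2282
SE* = √0.2282

SE* = 0.478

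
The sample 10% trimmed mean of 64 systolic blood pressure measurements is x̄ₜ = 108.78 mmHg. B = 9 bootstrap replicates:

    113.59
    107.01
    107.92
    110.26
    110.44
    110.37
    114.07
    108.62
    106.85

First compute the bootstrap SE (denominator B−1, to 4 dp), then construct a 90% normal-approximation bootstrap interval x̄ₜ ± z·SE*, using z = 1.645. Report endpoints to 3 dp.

Mean of replicates = 109.9033; sum of squared deviations = 54.8604; SE* = √(54.8604/8) = 2.6187
Margin = 1.645 × 2.6187 = 4.3078
Interval: 108.78 ± 4.3078

(104.472, 113.088)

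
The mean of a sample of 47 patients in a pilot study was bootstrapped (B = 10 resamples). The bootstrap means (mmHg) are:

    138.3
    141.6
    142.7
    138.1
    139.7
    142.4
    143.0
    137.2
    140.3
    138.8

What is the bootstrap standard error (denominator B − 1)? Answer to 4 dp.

Bootstrap SE is the standard deviation of the 10 replicate means.
Mean of replicates: (138.3 + 141.6 + 142.7 + 138.1 + 139.7 + 142.4 + 143.0 + 137.2 + 140.3 + 138.8) / 10 = 1402.10000 / 10 = 140.21000
Sum of squared deviations: (−1.91000)² + (+1.39000)² + (+2.49000)² + (−2.11000)² + (−0.51000)² + (+2.19000)² + (+2.79000)² + (−3.01000)² + (+0.09000)² + (−1.41000)² = 40.12900
Variance = 40.12900 / 9 = 4.45878
SE* = √4.45878

SE* = 2.1116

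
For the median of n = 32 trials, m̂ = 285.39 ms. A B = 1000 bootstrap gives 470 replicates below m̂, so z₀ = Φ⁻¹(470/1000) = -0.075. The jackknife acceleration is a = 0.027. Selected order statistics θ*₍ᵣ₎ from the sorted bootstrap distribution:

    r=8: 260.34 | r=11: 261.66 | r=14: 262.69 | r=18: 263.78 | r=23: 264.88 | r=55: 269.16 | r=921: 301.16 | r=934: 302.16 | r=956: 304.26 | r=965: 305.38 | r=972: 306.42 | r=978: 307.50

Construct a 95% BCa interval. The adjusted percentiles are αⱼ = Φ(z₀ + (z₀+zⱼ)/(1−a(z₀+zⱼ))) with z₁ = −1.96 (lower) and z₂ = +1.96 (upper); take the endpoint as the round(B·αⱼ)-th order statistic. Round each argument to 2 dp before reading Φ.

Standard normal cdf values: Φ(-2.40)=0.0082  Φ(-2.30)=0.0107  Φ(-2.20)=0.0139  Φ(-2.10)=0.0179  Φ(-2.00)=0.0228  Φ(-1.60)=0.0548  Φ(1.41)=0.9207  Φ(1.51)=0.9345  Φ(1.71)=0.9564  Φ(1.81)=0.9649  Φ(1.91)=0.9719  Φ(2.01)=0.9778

(264.88, 306.42)

Lower: z₀ + z₁ = -0.075 + (-1.960) = -2.035; 1 − a(z₀+z₁) = 1 − (0.027)(-2.035) = 1.0549; argument = -0.075 + (-2.035)/1.0549 = -2.0040 → -2.00.
α₁ = Φ(-2.00) = 0.0228; rank = round(1000 × 0.0228) = 23; θ*₍23₎ = 264.88.
Upper: z₀ + z₂ = 1.885; 1 − a(z₀+z₂) = 0.9491; argument = 1.9111 → 1.91; α₂ = 0.9719; rank = 972; θ*₍972₎ = 306.42.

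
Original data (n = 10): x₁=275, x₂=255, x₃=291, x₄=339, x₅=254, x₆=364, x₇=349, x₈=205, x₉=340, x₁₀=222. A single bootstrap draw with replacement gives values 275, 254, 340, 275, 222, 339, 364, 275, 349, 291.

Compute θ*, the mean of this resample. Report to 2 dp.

Mean = (275 + 254 + 340 + 275 + 222 + 339 + 364 + 275 + 349 + 291) / 10 = 2984.0 / 10 = 298.40

θ* = 298.40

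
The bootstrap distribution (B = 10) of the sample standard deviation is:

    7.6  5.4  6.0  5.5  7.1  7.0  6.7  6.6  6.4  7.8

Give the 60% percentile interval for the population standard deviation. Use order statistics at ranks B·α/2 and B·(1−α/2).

Sorted replicates: 5.4, 5.5, 6.0, 6.4, 6.6, 6.7, 7.0, 7.1, 7.6, 7.8
α = 0.40; lower rank = 10 × 0.200 = 2; upper rank = 10 × 0.800 = 8.
The 2nd smallest replicate is 5.5; the 8th is 7.1.

(5.5, 7.1)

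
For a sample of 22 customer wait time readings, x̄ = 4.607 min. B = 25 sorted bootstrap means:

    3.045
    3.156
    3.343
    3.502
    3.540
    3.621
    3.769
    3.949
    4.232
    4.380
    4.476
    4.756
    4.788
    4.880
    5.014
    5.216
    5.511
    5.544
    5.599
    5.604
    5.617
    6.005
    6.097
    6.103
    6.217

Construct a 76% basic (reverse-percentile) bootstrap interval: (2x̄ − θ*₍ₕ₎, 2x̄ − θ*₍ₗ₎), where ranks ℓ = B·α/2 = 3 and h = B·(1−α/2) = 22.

Percentile endpoints at ranks 3 and 22: θ*₍3₎ = 3.343, θ*₍22₎ = 6.005.
Basic interval reflects these around x̄:
  lower = 2 × 4.607 − 6.005 = 3.209
  upper = 2 × 4.607 − 3.343 = 5.871

(3.209, 5.871)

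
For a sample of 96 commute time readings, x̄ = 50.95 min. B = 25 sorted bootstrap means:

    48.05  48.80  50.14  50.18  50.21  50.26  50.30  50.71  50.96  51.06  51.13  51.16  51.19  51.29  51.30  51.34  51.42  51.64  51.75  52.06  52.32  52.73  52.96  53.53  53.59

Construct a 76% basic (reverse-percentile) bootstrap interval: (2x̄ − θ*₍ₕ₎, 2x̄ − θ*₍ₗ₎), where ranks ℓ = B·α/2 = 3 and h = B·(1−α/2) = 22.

(49.17, 51.76)

Percentile endpoints at ranks 3 and 22: θ*₍3₎ = 50.14, θ*₍22₎ = 52.73.
Basic interval reflects these around x̄:
  lower = 2 × 50.95 − 52.73 = 49.17
  upper = 2 × 50.95 − 50.14 = 51.76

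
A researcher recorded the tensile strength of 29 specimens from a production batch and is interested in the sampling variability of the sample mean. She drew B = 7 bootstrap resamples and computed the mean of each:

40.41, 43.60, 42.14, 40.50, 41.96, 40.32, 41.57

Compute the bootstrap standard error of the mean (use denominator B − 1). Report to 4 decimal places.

Bootstrap SE is the standard deviation of the 7 replicate means.
Mean of replicates: (40.41 + 43.60 + 42.14 + 40.50 + 41.96 + 40.32 + 41.57) / 7 = 290.50000 / 7 = 41.50000
Sum of squared deviations: (−1.09000)² + (+2.10000)² + (+0.64000)² + (−1.00000)² + (+0.46000)² + (−1.18000)² + (+0.07000)² = 8.61660
Variance = 8.61660 / 6 = 1.43610
SE* = √1.43610

SE* = 1.1984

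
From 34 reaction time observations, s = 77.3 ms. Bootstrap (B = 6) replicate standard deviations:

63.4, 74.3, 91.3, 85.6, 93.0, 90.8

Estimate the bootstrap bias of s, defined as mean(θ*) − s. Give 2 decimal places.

mean(θ*) = (63.4 + 74.3 + 91.3 + 85.6 + 93.0 + 90.8) / 6 = 83.067
bias = 83.067 − 77.3

bias = +5.77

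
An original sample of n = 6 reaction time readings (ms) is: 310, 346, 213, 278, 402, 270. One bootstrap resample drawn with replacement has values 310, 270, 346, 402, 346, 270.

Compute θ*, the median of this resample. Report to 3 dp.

θ* = 328.000

Sorted: 270, 270, 310, 346, 346, 402
Median = average of the two middle values = 328.000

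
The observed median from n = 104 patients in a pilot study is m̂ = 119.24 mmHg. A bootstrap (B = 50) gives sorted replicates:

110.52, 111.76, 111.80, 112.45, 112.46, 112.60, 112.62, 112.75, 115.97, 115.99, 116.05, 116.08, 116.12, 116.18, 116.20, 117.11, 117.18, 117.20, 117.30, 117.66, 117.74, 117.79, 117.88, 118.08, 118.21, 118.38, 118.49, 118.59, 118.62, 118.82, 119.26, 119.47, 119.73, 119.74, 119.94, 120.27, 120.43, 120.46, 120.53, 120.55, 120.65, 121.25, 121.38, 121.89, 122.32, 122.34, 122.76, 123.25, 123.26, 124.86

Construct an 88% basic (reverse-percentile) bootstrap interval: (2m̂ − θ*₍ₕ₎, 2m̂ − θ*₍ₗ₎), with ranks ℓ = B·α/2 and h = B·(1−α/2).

Percentile endpoints at ranks 3 and 47: θ*₍3₎ = 111.80, θ*₍47₎ = 122.76.
Basic interval reflects these around m̂:
  lower = 2 × 119.24 − 122.76 = 115.72
  upper = 2 × 119.24 − 111.80 = 126.68

(115.72, 126.68)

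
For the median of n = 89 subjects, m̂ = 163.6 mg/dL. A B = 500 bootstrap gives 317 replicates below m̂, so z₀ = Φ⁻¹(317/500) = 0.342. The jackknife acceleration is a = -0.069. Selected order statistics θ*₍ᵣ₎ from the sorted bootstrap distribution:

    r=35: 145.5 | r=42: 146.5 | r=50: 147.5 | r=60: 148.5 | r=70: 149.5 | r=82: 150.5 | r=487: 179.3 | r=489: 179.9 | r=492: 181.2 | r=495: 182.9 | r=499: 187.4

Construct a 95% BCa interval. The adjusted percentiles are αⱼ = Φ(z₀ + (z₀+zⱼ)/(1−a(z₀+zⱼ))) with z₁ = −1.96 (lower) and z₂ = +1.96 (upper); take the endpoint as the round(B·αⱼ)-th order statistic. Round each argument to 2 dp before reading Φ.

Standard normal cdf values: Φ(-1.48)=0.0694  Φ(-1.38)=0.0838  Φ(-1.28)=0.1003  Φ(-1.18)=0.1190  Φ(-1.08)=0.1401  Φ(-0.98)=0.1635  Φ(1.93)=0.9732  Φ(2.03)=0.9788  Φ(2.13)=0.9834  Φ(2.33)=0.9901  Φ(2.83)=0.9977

(145.5, 182.9)

Lower: z₀ + z₁ = 0.342 + (-1.960) = -1.618; 1 − a(z₀+z₁) = 1 − (-0.069)(-1.618) = 0.8884; argument = 0.342 + (-1.618)/0.8884 = -1.4793 → -1.48.
α₁ = Φ(-1.48) = 0.0694; rank = round(500 × 0.0694) = 35; θ*₍35₎ = 145.5.
Upper: z₀ + z₂ = 2.302; 1 − a(z₀+z₂) = 1.1588; argument = 2.3285 → 2.33; α₂ = 0.9901; rank = 495; θ*₍495₎ = 182.9.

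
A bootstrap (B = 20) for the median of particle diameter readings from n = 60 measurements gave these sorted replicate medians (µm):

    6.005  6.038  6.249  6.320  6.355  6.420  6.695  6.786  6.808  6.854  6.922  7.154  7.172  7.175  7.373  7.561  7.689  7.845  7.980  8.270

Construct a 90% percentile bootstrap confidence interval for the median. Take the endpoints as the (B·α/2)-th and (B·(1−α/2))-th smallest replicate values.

(6.005, 7.980)

α = 0.10; lower rank = 20 × 0.050 = 1; upper rank = 20 × 0.950 = 19.
The 1st smallest replicate is 6.005; the 19th is 7.980.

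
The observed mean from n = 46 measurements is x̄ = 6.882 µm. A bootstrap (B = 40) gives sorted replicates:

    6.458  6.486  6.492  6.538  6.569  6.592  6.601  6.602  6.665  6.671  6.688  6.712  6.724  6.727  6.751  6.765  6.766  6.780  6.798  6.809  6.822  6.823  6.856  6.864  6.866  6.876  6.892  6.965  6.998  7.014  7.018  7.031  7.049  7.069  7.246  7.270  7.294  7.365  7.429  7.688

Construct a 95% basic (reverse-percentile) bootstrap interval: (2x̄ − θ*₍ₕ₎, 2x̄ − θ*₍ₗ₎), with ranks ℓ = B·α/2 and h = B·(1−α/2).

Percentile endpoints at ranks 1 and 39: θ*₍1₎ = 6.458, θ*₍39₎ = 7.429.
Basic interval reflects these around x̄:
  lower = 2 × 6.882 − 7.429 = 6.335
  upper = 2 × 6.882 − 6.458 = 7.306

(6.335, 7.306)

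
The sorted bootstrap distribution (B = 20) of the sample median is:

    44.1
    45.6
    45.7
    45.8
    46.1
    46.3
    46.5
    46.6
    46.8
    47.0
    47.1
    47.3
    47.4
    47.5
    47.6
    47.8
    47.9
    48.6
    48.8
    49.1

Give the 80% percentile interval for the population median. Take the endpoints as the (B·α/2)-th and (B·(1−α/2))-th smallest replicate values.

α = 0.20; lower rank = 20 × 0.100 = 2; upper rank = 20 × 0.900 = 18.
The 2nd smallest replicate is 45.6; the 18th is 48.6.

(45.6, 48.6)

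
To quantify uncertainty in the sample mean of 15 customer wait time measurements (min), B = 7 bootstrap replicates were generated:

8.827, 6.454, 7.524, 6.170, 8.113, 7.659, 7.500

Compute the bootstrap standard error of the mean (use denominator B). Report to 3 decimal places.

Bootstrap SE is the standard deviation of the 7 replicate means.
Mean of replicates: (8.827 + 6.454 + 7.524 + 6.170 + 8.113 + 7.659 + 7.500) / 7 = 52.2470 / 7 = 7.4639
Sum of squared deviations: (+1.3631)² + (−1.0099)² + (+0.0601)² + (−1.2939)² + (+0.6491)² + (+0.1951)² + (+0.0361)² = 5.0164
Variance = 5.0164 / 7 = 0.7166
SE* = √0.7166

SE* = 0.847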